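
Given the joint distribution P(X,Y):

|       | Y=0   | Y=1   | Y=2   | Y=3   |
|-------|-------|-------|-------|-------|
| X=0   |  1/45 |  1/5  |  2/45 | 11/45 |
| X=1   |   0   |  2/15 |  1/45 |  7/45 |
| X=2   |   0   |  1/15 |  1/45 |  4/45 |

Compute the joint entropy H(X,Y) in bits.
2.9030 bits

H(X,Y) = -Σ_{x,y} P(x,y) log₂ P(x,y). Per-cell terms -P(x,y)·log₂P(x,y):
  X=0: 0.12204, 0.46439, 0.19964, 0.49681
  X=1: 0.00000, 0.38759, 0.12204, 0.41759
  X=2: 0.00000, 0.26046, 0.12204, 0.31039
  (cells with P = 0 contribute 0)
Sum of the 12 terms: H(X,Y) = 2.9030 bits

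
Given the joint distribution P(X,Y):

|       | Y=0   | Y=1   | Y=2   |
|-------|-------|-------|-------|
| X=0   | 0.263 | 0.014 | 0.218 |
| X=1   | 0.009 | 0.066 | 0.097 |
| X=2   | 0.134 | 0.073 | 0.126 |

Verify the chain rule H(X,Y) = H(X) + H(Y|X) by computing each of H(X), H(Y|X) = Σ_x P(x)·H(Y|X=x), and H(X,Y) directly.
H(X) = 1.4672 bits, H(Y|X) = 1.2920 bits, H(X,Y) = 2.7593 bits

Marginal of X (row sums):
  P(X=0) = 0.263 + 0.014 + 0.218 = 0.495
  P(X=1) = 0.009 + 0.066 + 0.097 = 0.172
  P(X=2) = 0.134 + 0.073 + 0.126 = 0.333
H(X) = -[0.495·log₂(0.495) + 0.172·log₂(0.172) + 0.333·log₂(0.333)]
  = 0.502177 + 0.436797 + 0.528273 = 1.4672 bits

H(Y|X) = Σ_x P(x)·H(Y|X=x):
  X=0: P(X=0) = 0.495, P(Y|X=0) = (263/495, 14/495, 218/495) → H(Y|X=0) = 1.151279
  X=1: P(X=1) = 0.172, P(Y|X=1) = (9/172, 33/86, 97/172) → H(Y|X=1) = 1.218992
  X=2: P(X=2) = 0.333, P(Y|X=2) = (134/333, 73/333, 14/37) → H(Y|X=2) = 1.538987
H(Y|X) = 0.495·1.151279 + 0.172·1.218992 + 0.333·1.538987 = 1.2920 bits

H(X,Y) = -Σ_{x,y} P(x,y) log₂ P(x,y). Per-cell terms -P(x,y)·log₂P(x,y):
  X=0: 0.506766, 0.086218, 0.479077
  X=1: 0.061163, 0.258812, 0.326490
  X=2: 0.388559, 0.275645, 0.376552
Sum of the 9 terms: H(X,Y) = 2.7593 bits

Chain rule check:
  H(X) + H(Y|X) = 1.4672 + 1.2920 = 2.7592 bits
  H(X,Y) = 2.7593 bits
✓ Chain rule verified (Δ = 0.0001 is 4-dp rounding noise: each of the three values was rounded independently).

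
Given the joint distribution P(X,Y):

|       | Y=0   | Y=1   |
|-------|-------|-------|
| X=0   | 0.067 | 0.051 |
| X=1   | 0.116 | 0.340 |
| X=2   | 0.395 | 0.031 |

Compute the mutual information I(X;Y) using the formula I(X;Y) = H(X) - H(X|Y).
0.3326 bits

I(X;Y) = H(X) - H(X|Y)

Marginal of X (row sums):
  P(X=0) = 0.067 + 0.051 = 0.118
  P(X=1) = 0.116 + 0.340 = 0.456
  P(X=2) = 0.395 + 0.031 = 0.426
H(X) = -[0.118·log₂(0.118) + 0.456·log₂(0.456) + 0.426·log₂(0.426)]
  = 0.3638 + 0.5166 + 0.5244 = 1.4048 bits

Marginal of Y (column sums):
  P(Y=0) = 0.067 + 0.116 + 0.395 = 0.578
  P(Y=1) = 0.051 + 0.340 + 0.031 = 0.422
H(X|Y) = Σ_y P(y)·H(X|Y=y):
  Y=0: P(Y=0) = 0.578, P(X|Y=0) = (67/578, 58/289, 395/578) → H(X|Y=0) = 1.2007
  Y=1: P(Y=1) = 0.422, P(X|Y=1) = (51/422, 170/211, 31/422) → H(X|Y=1) = 0.8963
H(X|Y) = 0.578·1.2007 + 0.422·0.8963 = 1.0722 bits

I(X;Y) = H(X) - H(X|Y) = 1.4048 - 1.0722 = 0.3326 bits

Cross-check via I(X;Y) = H(X) + H(Y) - H(X,Y): computing H(Y) from the column sums and H(X,Y) from the 6 cells in the same way gives H(Y) = 0.9824 bits and H(X,Y) = 2.0546 bits, so
I(X;Y) = 1.4048 + 0.9824 - 2.0546 = 0.3326 bits ✓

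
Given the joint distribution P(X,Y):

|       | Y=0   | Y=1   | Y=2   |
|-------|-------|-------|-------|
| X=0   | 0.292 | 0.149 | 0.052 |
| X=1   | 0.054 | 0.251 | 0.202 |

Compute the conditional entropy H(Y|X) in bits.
1.3438 bits

H(Y|X) = H(X,Y) - H(X)

H(X,Y) = -Σ_{x,y} P(x,y) log₂ P(x,y). Per-cell terms -P(x,y)·log₂P(x,y):
  X=0: 0.51858, 0.40925, 0.22180
  X=1: 0.22739, 0.50055, 0.46613
Sum of the 6 terms: H(X,Y) = 2.3437 bits

Marginal of X (row sums):
  P(X=0) = 0.292 + 0.149 + 0.052 = 0.493
  P(X=1) = 0.054 + 0.251 + 0.202 = 0.507
H(X) = -[0.493·log₂(0.493) + 0.507·log₂(0.507)]
  = 0.50303 + 0.49683 = 0.9999 bits

H(Y|X) = H(X,Y) - H(X) = 2.3437 - 0.9999 = 1.3438 bits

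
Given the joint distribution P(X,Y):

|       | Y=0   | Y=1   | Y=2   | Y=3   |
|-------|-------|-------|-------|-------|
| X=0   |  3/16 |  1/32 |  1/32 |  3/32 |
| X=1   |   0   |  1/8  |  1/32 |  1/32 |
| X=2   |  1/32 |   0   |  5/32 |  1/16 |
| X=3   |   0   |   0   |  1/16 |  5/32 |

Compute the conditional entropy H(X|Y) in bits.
1.3238 bits

H(X|Y) = H(X,Y) - H(Y)

H(X,Y) = -Σ_{x,y} P(x,y) log₂ P(x,y). Per-cell terms -P(x,y)·log₂P(x,y):
  X=0: 0.45282, 0.15625, 0.15625, 0.32016
  X=1: 0.00000, 0.37500, 0.15625, 0.15625
  X=2: 0.15625, 0.00000, 0.41845, 0.25000
  X=3: 0.00000, 0.00000, 0.25000, 0.41845
  (cells with P = 0 contribute 0)
Sum of the 16 terms: H(X,Y) = 3.26613 bits

Marginal of Y (column sums):
  P(Y=0) = 3/16 + 0 + 1/32 + 0 = 7/32
  P(Y=1) = 1/32 + 1/8 + 0 + 0 = 5/32
  P(Y=2) = 1/32 + 1/32 + 5/32 + 1/16 = 9/32
  P(Y=3) = 3/32 + 1/32 + 1/16 + 5/32 = 11/32
H(Y) = -[(7/32)·log₂(7/32) + (5/32)·log₂(5/32) + (9/32)·log₂(9/32) + (11/32)·log₂(11/32)]
  = 0.47964 + 0.41845 + 0.51471 + 0.52957 = 1.94237 bits

H(X|Y) = H(X,Y) - H(Y) = 3.26613 - 1.94237 = 1.3238 bits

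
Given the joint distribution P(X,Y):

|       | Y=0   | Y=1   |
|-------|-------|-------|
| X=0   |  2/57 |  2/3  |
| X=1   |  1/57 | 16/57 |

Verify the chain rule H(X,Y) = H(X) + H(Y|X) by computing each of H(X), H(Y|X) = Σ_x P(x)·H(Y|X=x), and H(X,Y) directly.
H(X) = 0.8791 bits, H(Y|X) = 0.2972 bits, H(X,Y) = 1.1764 bits

Marginal of X (row sums):
  P(X=0) = 2/57 + 2/3 = 40/57
  P(X=1) = 1/57 + 16/57 = 17/57
H(X) = -[(40/57)·log₂(40/57) + (17/57)·log₂(17/57)]
  = 0.35857 + 0.52057 = 0.8791 bits

H(Y|X) = Σ_x P(x)·H(Y|X=x):
  X=0: P(X=0) = 40/57, P(Y|X=0) = (1/20, 19/20) → H(Y|X=0) = 0.28640
  X=1: P(X=1) = 17/57, P(Y|X=1) = (1/17, 16/17) → H(Y|X=1) = 0.32276
H(Y|X) = (40/57)·0.28640 + (17/57)·0.32276 = 0.2972 bits

H(X,Y) = -Σ_{x,y} P(x,y) log₂ P(x,y). Per-cell terms -P(x,y)·log₂P(x,y):
  X=0: 0.16958, 0.38998
  X=1: 0.10233, 0.51450
Sum of the 4 terms: H(X,Y) = 1.1764 bits

Chain rule check:
  H(X) + H(Y|X) = 0.8791 + 0.2972 = 1.1763 bits
  H(X,Y) = 1.1764 bits
✓ Chain rule verified (Δ = 0.0001 is 4-dp rounding noise: each of the three values was rounded independently).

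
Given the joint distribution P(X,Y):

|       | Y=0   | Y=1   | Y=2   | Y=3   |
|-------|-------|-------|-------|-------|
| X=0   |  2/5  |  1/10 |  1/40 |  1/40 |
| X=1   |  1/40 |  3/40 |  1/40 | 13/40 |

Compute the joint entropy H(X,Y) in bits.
2.2004 bits

H(X,Y) = -Σ_{x,y} P(x,y) log₂ P(x,y). Per-cell terms -P(x,y)·log₂P(x,y):
  X=0: 0.52877, 0.33219, 0.13305, 0.13305
  X=1: 0.13305, 0.28027, 0.13305, 0.52698
Sum of the 8 terms: H(X,Y) = 2.2004 bits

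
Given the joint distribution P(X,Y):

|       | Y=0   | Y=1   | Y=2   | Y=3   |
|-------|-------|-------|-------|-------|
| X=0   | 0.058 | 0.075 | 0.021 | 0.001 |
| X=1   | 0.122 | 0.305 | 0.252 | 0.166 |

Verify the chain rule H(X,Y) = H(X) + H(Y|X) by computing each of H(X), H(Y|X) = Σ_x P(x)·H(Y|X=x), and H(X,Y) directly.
H(X) = 0.6222 bits, H(Y|X) = 1.8473 bits, H(X,Y) = 2.4695 bits

Marginal of X (row sums):
  P(X=0) = 0.058 + 0.075 + 0.021 + 0.001 = 0.155
  P(X=1) = 0.122 + 0.305 + 0.252 + 0.166 = 0.845
H(X) = -[0.155·log₂(0.155) + 0.845·log₂(0.845)]
  = 0.41690 + 0.20532 = 0.6222 bits

H(Y|X) = Σ_x P(x)·H(Y|X=x):
  X=0: P(X=0) = 0.155, P(Y|X=0) = (58/155, 15/31, 21/155, 1/155) → H(Y|X=0) = 1.47507
  X=1: P(X=1) = 0.845, P(Y|X=1) = (122/845, 61/169, 252/845, 166/845) → H(Y|X=1) = 1.91554
H(Y|X) = 0.155·1.47507 + 0.845·1.91554 = 1.8473 bits

H(X,Y) = -Σ_{x,y} P(x,y) log₂ P(x,y). Per-cell terms -P(x,y)·log₂P(x,y):
  X=0: 0.23825, 0.28027, 0.11704, 0.00997
  X=1: 0.37028, 0.52250, 0.50110, 0.43006
Sum of the 8 terms: H(X,Y) = 2.4695 bits

Chain rule check:
  H(X) + H(Y|X) = 0.6222 + 1.8473 = 2.4695 bits
  H(X,Y) = 2.4695 bits
✓ Chain rule verified.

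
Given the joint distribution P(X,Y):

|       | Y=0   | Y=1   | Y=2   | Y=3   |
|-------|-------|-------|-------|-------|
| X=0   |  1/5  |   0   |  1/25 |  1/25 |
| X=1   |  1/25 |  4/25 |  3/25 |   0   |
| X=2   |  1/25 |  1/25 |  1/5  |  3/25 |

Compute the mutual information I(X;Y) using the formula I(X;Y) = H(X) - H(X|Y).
0.4866 bits

I(X;Y) = H(X) - H(X|Y)

Marginal of X (row sums):
  P(X=0) = 1/5 + 0 + 1/25 + 1/25 = 7/25
  P(X=1) = 1/25 + 4/25 + 3/25 + 0 = 8/25
  P(X=2) = 1/25 + 1/25 + 1/5 + 3/25 = 2/5
H(X) = -[(7/25)·log₂(7/25) + (8/25)·log₂(8/25) + (2/5)·log₂(2/5)]
  = 0.5142204 + 0.5260340 + 0.5287712 = 1.569026 bits

Marginal of Y (column sums):
  P(Y=0) = 1/5 + 1/25 + 1/25 = 7/25
  P(Y=1) = 0 + 4/25 + 1/25 = 1/5
  P(Y=2) = 1/25 + 3/25 + 1/5 = 9/25
  P(Y=3) = 1/25 + 0 + 3/25 = 4/25
H(X|Y) = Σ_y P(y)·H(X|Y=y):
  Y=0: P(Y=0) = 7/25, P(X|Y=0) = (5/7, 1/7, 1/7) → H(X|Y=0) = 1.1488349
  Y=1: P(Y=1) = 1/5, P(X|Y=1) = (0, 4/5, 1/5) → H(X|Y=1) = 0.7219281
  Y=2: P(Y=2) = 9/25, P(X|Y=2) = (1/9, 1/3, 5/9) → H(X|Y=2) = 1.3516441
  Y=3: P(Y=3) = 4/25, P(X|Y=3) = (1/4, 0, 3/4) → H(X|Y=3) = 0.8112781
H(X|Y) = (7/25)·1.1488349 + (1/5)·0.7219281 + (9/25)·1.3516441 + (4/25)·0.8112781 = 1.082456 bits

I(X;Y) = H(X) - H(X|Y) = 1.569026 - 1.082456 = 0.4866 bits

Cross-check via I(X;Y) = H(X) + H(Y) - H(X,Y): computing H(Y) from the column sums and H(X,Y) from the 12 cells in the same way gives H(Y) = 1.932238 bits and H(X,Y) = 3.014694 bits, so
I(X;Y) = 1.569026 + 1.932238 - 3.014694 = 0.4866 bits ✓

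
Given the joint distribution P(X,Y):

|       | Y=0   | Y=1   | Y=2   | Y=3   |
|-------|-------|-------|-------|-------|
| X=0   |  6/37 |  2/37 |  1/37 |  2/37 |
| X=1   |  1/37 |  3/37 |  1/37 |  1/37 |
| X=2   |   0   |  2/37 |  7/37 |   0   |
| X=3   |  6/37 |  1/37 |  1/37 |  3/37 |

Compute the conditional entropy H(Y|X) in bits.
1.4585 bits

H(Y|X) = H(X,Y) - H(X)

H(X,Y) = -Σ_{x,y} P(x,y) log₂ P(x,y). Per-cell terms -P(x,y)·log₂P(x,y):
  X=0: 0.425593, 0.227538, 0.140796, 0.227538
  X=1: 0.140796, 0.293878, 0.140796, 0.140796
  X=2: 0.000000, 0.227538, 0.454451, 0.000000
  X=3: 0.425593, 0.140796, 0.140796, 0.293878
  (cells with P = 0 contribute 0)
Sum of the 16 terms: H(X,Y) = 3.42078 bits

Marginal of X (row sums):
  P(X=0) = 6/37 + 2/37 + 1/37 + 2/37 = 11/37
  P(X=1) = 1/37 + 3/37 + 1/37 + 1/37 = 6/37
  P(X=2) = 0 + 2/37 + 7/37 + 0 = 9/37
  P(X=3) = 6/37 + 1/37 + 1/37 + 3/37 = 11/37
H(X) = -[(11/37)·log₂(11/37) + (6/37)·log₂(6/37) + (9/37)·log₂(9/37) + (11/37)·log₂(11/37)]
  = 0.520277 + 0.425593 + 0.496101 + 0.520277 = 1.96225 bits

H(Y|X) = H(X,Y) - H(X) = 3.42078 - 1.96225 = 1.4585 bits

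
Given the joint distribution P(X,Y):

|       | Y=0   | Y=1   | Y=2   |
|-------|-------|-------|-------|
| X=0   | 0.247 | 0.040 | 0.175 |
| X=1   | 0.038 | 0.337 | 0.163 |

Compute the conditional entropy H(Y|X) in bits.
1.2629 bits

H(Y|X) = H(X,Y) - H(X)

H(X,Y) = -Σ_{x,y} P(x,y) log₂ P(x,y). Per-cell terms -P(x,y)·log₂P(x,y):
  X=0: 0.49830201, 0.18575425, 0.44005031
  X=1: 0.17927856, 0.52881349, 0.42658015
Sum of the 6 terms: H(X,Y) = 2.2587788 bits

Marginal of X (row sums):
  P(X=0) = 0.247 + 0.040 + 0.175 = 0.462
  P(X=1) = 0.038 + 0.337 + 0.163 = 0.538
H(X) = -[0.462·log₂(0.462) + 0.538·log₂(0.538)]
  = 0.51468428 + 0.48114519 = 0.9958295 bits

H(Y|X) = H(X,Y) - H(X) = 2.2587788 - 0.9958295 = 1.2629 bits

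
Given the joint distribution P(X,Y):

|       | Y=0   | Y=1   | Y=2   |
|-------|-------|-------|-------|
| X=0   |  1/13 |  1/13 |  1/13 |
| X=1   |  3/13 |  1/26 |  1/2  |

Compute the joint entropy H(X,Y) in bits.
2.0229 bits

H(X,Y) = -Σ_{x,y} P(x,y) log₂ P(x,y). Per-cell terms -P(x,y)·log₂P(x,y):
  X=0: 0.28465, 0.28465, 0.28465
  X=1: 0.48819, 0.18079, 0.50000
Sum of the 6 terms: H(X,Y) = 2.0229 bits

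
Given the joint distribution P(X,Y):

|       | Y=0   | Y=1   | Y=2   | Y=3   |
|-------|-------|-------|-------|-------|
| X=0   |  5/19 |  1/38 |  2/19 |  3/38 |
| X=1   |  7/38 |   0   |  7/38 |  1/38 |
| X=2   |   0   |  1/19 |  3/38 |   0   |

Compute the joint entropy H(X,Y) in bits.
2.8260 bits

H(X,Y) = -Σ_{x,y} P(x,y) log₂ P(x,y). Per-cell terms -P(x,y)·log₂P(x,y):
  X=0: 0.50684, 0.13810, 0.34189, 0.28918
  X=1: 0.44958, 0.00000, 0.44958, 0.13810
  X=2: 0.00000, 0.22358, 0.28918, 0.00000
  (cells with P = 0 contribute 0)
Sum of the 12 terms: H(X,Y) = 2.8260 bits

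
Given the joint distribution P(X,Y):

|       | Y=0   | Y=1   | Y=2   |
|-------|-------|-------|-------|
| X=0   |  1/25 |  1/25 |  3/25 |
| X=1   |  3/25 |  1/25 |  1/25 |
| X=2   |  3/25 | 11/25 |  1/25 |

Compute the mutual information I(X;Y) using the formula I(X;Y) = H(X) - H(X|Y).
0.2890 bits

I(X;Y) = H(X) - H(X|Y)

Marginal of X (row sums):
  P(X=0) = 1/25 + 1/25 + 3/25 = 1/5
  P(X=1) = 3/25 + 1/25 + 1/25 = 1/5
  P(X=2) = 3/25 + 11/25 + 1/25 = 3/5
H(X) = -[(1/5)·log₂(1/5) + (1/5)·log₂(1/5) + (3/5)·log₂(3/5)]
  = 0.464386 + 0.464386 + 0.442179 = 1.37095 bits

Marginal of Y (column sums):
  P(Y=0) = 1/25 + 3/25 + 3/25 = 7/25
  P(Y=1) = 1/25 + 1/25 + 11/25 = 13/25
  P(Y=2) = 3/25 + 1/25 + 1/25 = 1/5
H(X|Y) = Σ_y P(y)·H(X|Y=y):
  Y=0: P(Y=0) = 7/25, P(X|Y=0) = (1/7, 3/7, 3/7) → H(X|Y=0) = 1.448816
  Y=1: P(Y=1) = 13/25, P(X|Y=1) = (1/13, 1/13, 11/13) → H(X|Y=1) = 0.773228
  Y=2: P(Y=2) = 1/5, P(X|Y=2) = (3/5, 1/5, 1/5) → H(X|Y=2) = 1.370951
H(X|Y) = (7/25)·1.448816 + (13/25)·0.773228 + (1/5)·1.370951 = 1.08194 bits

I(X;Y) = H(X) - H(X|Y) = 1.37095 - 1.08194 = 0.2890 bits

Cross-check via I(X;Y) = H(X) + H(Y) - H(X,Y): computing H(Y) from the column sums and H(X,Y) from the 9 cells in the same way gives H(Y) = 1.46918 bits and H(X,Y) = 2.55112 bits, so
I(X;Y) = 1.37095 + 1.46918 - 2.55112 = 0.2890 bits ✓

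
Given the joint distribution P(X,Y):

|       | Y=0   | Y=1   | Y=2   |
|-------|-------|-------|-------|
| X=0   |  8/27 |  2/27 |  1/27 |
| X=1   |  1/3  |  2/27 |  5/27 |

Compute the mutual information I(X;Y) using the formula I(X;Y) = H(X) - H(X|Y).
0.0545 bits

I(X;Y) = H(X) - H(X|Y)

Marginal of X (row sums):
  P(X=0) = 8/27 + 2/27 + 1/27 = 11/27
  P(X=1) = 1/3 + 2/27 + 5/27 = 16/27
H(X) = -[(11/27)·log₂(11/27) + (16/27)·log₂(16/27)]
  = 0.52778 + 0.44734 = 0.97512 bits

Marginal of Y (column sums):
  P(Y=0) = 8/27 + 1/3 = 17/27
  P(Y=1) = 2/27 + 2/27 = 4/27
  P(Y=2) = 1/27 + 5/27 = 2/9
H(X|Y) = Σ_y P(y)·H(X|Y=y):
  Y=0: P(Y=0) = 17/27, P(X|Y=0) = (8/17, 9/17) → H(X|Y=0) = 0.99750
  Y=1: P(Y=1) = 4/27, P(X|Y=1) = (1/2, 1/2) → H(X|Y=1) = 1.00000
  Y=2: P(Y=2) = 2/9, P(X|Y=2) = (1/6, 5/6) → H(X|Y=2) = 0.65002
H(X|Y) = (17/27)·0.99750 + (4/27)·1.00000 + (2/9)·0.65002 = 0.92065 bits

I(X;Y) = H(X) - H(X|Y) = 0.97512 - 0.92065 = 0.0545 bits

Cross-check via I(X;Y) = H(X) + H(Y) - H(X,Y): computing H(Y) from the column sums and H(X,Y) from the 6 cells in the same way gives H(Y) = 1.31057 bits and H(X,Y) = 2.23122 bits, so
I(X;Y) = 0.97512 + 1.31057 - 2.23122 = 0.0545 bits ✓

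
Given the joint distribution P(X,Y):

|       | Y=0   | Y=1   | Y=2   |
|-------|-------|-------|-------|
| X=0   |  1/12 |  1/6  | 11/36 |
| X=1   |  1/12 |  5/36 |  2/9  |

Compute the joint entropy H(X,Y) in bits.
2.4287 bits

H(X,Y) = -Σ_{x,y} P(x,y) log₂ P(x,y). Per-cell terms -P(x,y)·log₂P(x,y):
  X=0: 0.2987, 0.4308, 0.5227
  X=1: 0.2987, 0.3956, 0.4822
Sum of the 6 terms: H(X,Y) = 2.4287 bits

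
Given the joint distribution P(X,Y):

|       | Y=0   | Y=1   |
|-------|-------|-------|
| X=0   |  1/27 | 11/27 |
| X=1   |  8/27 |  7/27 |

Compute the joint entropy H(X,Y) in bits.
1.7288 bits

H(X,Y) = -Σ_{x,y} P(x,y) log₂ P(x,y). Per-cell terms -P(x,y)·log₂P(x,y):
  X=0: 0.1761, 0.5278
  X=1: 0.5200, 0.5049
Sum of the 4 terms: H(X,Y) = 1.7288 bits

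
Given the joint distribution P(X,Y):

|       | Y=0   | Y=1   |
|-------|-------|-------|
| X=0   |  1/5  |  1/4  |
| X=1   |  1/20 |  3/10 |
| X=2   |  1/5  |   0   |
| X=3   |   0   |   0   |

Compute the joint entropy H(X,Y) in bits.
2.1660 bits

H(X,Y) = -Σ_{x,y} P(x,y) log₂ P(x,y). Per-cell terms -P(x,y)·log₂P(x,y):
  X=0: 0.4644, 0.5000
  X=1: 0.2161, 0.5211
  X=2: 0.4644, 0.0000
  X=3: 0.0000, 0.0000
  (cells with P = 0 contribute 0)
Sum of the 8 terms: H(X,Y) = 2.1660 bits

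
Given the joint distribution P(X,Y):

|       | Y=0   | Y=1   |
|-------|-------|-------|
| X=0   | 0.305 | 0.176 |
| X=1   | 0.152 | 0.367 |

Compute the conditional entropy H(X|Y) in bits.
0.9128 bits

H(X|Y) = H(X,Y) - H(Y)

H(X,Y) = -Σ_{x,y} P(x,y) log₂ P(x,y). Per-cell terms -P(x,y)·log₂P(x,y):
  X=0: 0.52250, 0.44112
  X=1: 0.41311, 0.53074
Sum of the 4 terms: H(X,Y) = 1.9075 bits

Marginal of Y (column sums):
  P(Y=0) = 0.305 + 0.152 = 0.457
  P(Y=1) = 0.176 + 0.367 = 0.543
H(Y) = -[0.457·log₂(0.457) + 0.543·log₂(0.543)]
  = 0.51629 + 0.47837 = 0.9947 bits

H(X|Y) = H(X,Y) - H(Y) = 1.9075 - 0.9947 = 0.9128 bits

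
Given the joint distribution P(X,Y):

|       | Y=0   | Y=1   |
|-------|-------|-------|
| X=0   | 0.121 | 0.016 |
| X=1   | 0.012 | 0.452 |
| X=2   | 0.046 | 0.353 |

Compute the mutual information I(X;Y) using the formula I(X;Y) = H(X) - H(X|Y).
0.3205 bits

I(X;Y) = H(X) - H(X|Y)

Marginal of X (row sums):
  P(X=0) = 0.121 + 0.016 = 0.137
  P(X=1) = 0.012 + 0.452 = 0.464
  P(X=2) = 0.046 + 0.353 = 0.399
H(X) = -[0.137·log₂(0.137) + 0.464·log₂(0.464) + 0.399·log₂(0.399)]
  = 0.39288 + 0.51402 + 0.52889 = 1.4358 bits

Marginal of Y (column sums):
  P(Y=0) = 0.121 + 0.012 + 0.046 = 0.179
  P(Y=1) = 0.016 + 0.452 + 0.353 = 0.821
H(X|Y) = Σ_y P(y)·H(X|Y=y):
  Y=0: P(Y=0) = 0.179, P(X|Y=0) = (121/179, 12/179, 46/179) → H(X|Y=0) = 1.14702
  Y=1: P(Y=1) = 0.821, P(X|Y=1) = (16/821, 452/821, 353/821) → H(X|Y=1) = 1.10835
H(X|Y) = 0.179·1.14702 + 0.821·1.10835 = 1.1153 bits

I(X;Y) = H(X) - H(X|Y) = 1.4358 - 1.1153 = 0.3205 bits

Cross-check via I(X;Y) = H(X) + H(Y) - H(X,Y): computing H(Y) from the column sums and H(X,Y) from the 6 cells in the same way gives H(Y) = 0.6779 bits and H(X,Y) = 1.7932 bits, so
I(X;Y) = 1.4358 + 0.6779 - 1.7932 = 0.3205 bits ✓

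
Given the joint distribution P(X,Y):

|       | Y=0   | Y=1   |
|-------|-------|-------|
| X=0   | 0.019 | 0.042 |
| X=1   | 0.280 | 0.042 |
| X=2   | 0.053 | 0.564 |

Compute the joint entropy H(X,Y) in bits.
1.6976 bits

H(X,Y) = -Σ_{x,y} P(x,y) log₂ P(x,y). Per-cell terms -P(x,y)·log₂P(x,y):
  X=0: 0.1086, 0.1921
  X=1: 0.5142, 0.1921
  X=2: 0.2246, 0.4660
Sum of the 6 terms: H(X,Y) = 1.6976 bits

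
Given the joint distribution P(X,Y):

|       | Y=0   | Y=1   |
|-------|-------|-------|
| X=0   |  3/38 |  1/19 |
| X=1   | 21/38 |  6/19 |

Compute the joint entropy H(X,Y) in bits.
1.5107 bits

H(X,Y) = -Σ_{x,y} P(x,y) log₂ P(x,y). Per-cell terms -P(x,y)·log₂P(x,y):
  X=0: 0.2892, 0.2236
  X=1: 0.4728, 0.5251
Sum of the 4 terms: H(X,Y) = 1.5107 bits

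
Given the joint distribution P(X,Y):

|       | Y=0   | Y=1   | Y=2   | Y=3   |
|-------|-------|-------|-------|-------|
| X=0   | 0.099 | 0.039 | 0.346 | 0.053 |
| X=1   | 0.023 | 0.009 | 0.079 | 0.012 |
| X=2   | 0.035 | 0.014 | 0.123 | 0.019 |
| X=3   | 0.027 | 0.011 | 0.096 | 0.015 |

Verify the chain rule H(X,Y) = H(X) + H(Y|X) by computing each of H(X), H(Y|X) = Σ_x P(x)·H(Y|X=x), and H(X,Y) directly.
H(X) = 1.7190 bits, H(Y|X) = 1.4642 bits, H(X,Y) = 3.1831 bits

Marginal of X (row sums):
  P(X=0) = 0.099 + 0.039 + 0.346 + 0.053 = 0.537
  P(X=1) = 0.023 + 0.009 + 0.079 + 0.012 = 0.123
  P(X=2) = 0.035 + 0.014 + 0.123 + 0.019 = 0.191
  P(X=3) = 0.027 + 0.011 + 0.096 + 0.015 = 0.149
H(X) = -[0.537·log₂(0.537) + 0.123·log₂(0.123) + 0.191·log₂(0.191) + 0.149·log₂(0.149)]
  = 0.48169 + 0.37186 + 0.45618 + 0.40925 = 1.7190 bits

H(Y|X) = Σ_x P(x)·H(Y|X=x):
  X=0: P(X=0) = 0.537, P(Y|X=0) = (33/179, 13/179, 346/537, 53/537) → H(Y|X=0) = 1.46282
  X=1: P(X=1) = 0.123, P(Y|X=1) = (23/123, 3/41, 79/123, 4/41) → H(Y|X=1) = 1.46618
  X=2: P(X=2) = 0.191, P(Y|X=2) = (35/191, 14/191, 123/191, 19/191) → H(Y|X=2) = 1.46503
  X=3: P(X=3) = 0.149, P(Y|X=3) = (27/149, 11/149, 96/149, 15/149) → H(Y|X=3) = 1.46618
H(Y|X) = 0.537·1.46282 + 0.123·1.46618 + 0.191·1.46503 + 0.149·1.46618 = 1.4642 bits

H(X,Y) = -Σ_{x,y} P(x,y) log₂ P(x,y). Per-cell terms -P(x,y)·log₂P(x,y):
  X=0: 0.33031, 0.18253, 0.52978, 0.22461
  X=1: 0.12517, 0.06116, 0.28930, 0.07657
  X=2: 0.16928, 0.08622, 0.37186, 0.10864
  X=3: 0.14069, 0.07157, 0.32456, 0.09088
Sum of the 16 terms: H(X,Y) = 3.1831 bits

Chain rule check:
  H(X) + H(Y|X) = 1.7190 + 1.4642 = 3.1832 bits
  H(X,Y) = 3.1831 bits
✓ Chain rule verified (Δ = 0.0001 is 4-dp rounding noise: each of the three values was rounded independently).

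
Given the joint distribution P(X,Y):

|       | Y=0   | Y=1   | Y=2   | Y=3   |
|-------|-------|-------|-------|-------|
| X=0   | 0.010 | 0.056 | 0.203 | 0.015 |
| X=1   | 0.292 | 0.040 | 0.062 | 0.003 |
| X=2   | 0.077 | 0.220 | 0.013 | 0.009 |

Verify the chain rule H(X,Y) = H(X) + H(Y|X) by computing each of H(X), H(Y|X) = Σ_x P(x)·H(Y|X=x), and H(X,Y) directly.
H(X) = 1.5707 bits, H(Y|X) = 1.1727 bits, H(X,Y) = 2.7434 bits

Marginal of X (row sums):
  P(X=0) = 0.010 + 0.056 + 0.203 + 0.015 = 0.284
  P(X=1) = 0.292 + 0.040 + 0.062 + 0.003 = 0.397
  P(X=2) = 0.077 + 0.220 + 0.013 + 0.009 = 0.319
H(X) = -[0.284·log₂(0.284) + 0.397·log₂(0.397) + 0.319·log₂(0.319)]
  = 0.5158 + 0.5291 + 0.5258 = 1.5707 bits

H(Y|X) = Σ_x P(x)·H(Y|X=x):
  X=0: P(X=0) = 0.284, P(Y|X=0) = (5/142, 14/71, 203/284, 15/284) → H(Y|X=0) = 1.2022
  X=1: P(X=1) = 0.397, P(Y|X=1) = (292/397, 40/397, 62/397, 3/397) → H(Y|X=1) = 1.1312
  X=2: P(X=2) = 0.319, P(Y|X=2) = (7/29, 20/29, 13/319, 9/319) → H(Y|X=2) = 1.1980
H(Y|X) = 0.284·1.2022 + 0.397·1.1312 + 0.319·1.1980 = 1.1727 bits

H(X,Y) = -Σ_{x,y} P(x,y) log₂ P(x,y). Per-cell terms -P(x,y)·log₂P(x,y):
  X=0: 0.0664, 0.2329, 0.4670, 0.0909
  X=1: 0.5186, 0.1858, 0.2487, 0.0251
  X=2: 0.2848, 0.4806, 0.0814, 0.0612
Sum of the 12 terms: H(X,Y) = 2.7434 bits

Chain rule check:
  H(X) + H(Y|X) = 1.5707 + 1.1727 = 2.7434 bits
  H(X,Y) = 2.7434 bits
✓ Chain rule verified.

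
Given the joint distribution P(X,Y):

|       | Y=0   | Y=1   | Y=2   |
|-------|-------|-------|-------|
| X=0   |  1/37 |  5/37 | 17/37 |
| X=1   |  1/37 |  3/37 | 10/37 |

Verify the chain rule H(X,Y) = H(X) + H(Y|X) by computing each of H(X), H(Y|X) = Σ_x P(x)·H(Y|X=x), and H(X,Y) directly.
H(X) = 0.9569 bits, H(Y|X) = 1.0344 bits, H(X,Y) = 1.9913 bits

Marginal of X (row sums):
  P(X=0) = 1/37 + 5/37 + 17/37 = 23/37
  P(X=1) = 1/37 + 3/37 + 10/37 = 14/37
H(X) = -[(23/37)·log₂(23/37) + (14/37)·log₂(14/37)]
  = 0.4264 + 0.5305 = 0.9569 bits

H(Y|X) = Σ_x P(x)·H(Y|X=x):
  X=0: P(X=0) = 23/37, P(Y|X=0) = (1/23, 5/23, 17/23) → H(Y|X=0) = 0.9976
  X=1: P(X=1) = 14/37, P(Y|X=1) = (1/14, 3/14, 5/7) → H(Y|X=1) = 1.0949
H(Y|X) = (23/37)·0.9976 + (14/37)·1.0949 = 1.0344 bits

H(X,Y) = -Σ_{x,y} P(x,y) log₂ P(x,y). Per-cell terms -P(x,y)·log₂P(x,y):
  X=0: 0.1408, 0.3902, 0.5155
  X=1: 0.1408, 0.2939, 0.5101
Sum of the 6 terms: H(X,Y) = 1.9913 bits

Chain rule check:
  H(X) + H(Y|X) = 0.9569 + 1.0344 = 1.9913 bits
  H(X,Y) = 1.9913 bits
✓ Chain rule verified.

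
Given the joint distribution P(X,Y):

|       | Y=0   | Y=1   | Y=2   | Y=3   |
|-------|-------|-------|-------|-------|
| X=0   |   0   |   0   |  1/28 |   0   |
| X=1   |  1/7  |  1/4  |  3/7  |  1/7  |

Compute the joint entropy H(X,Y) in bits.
1.9977 bits

H(X,Y) = -Σ_{x,y} P(x,y) log₂ P(x,y). Per-cell terms -P(x,y)·log₂P(x,y):
  X=0: 0.00000, 0.00000, 0.17169, 0.00000
  X=1: 0.40105, 0.50000, 0.52388, 0.40105
  (cells with P = 0 contribute 0)
Sum of the 8 terms: H(X,Y) = 1.9977 bits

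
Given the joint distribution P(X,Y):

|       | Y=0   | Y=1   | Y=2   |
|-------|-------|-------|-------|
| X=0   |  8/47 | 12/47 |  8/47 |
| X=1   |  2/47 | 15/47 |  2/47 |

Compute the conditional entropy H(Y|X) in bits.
1.3126 bits

H(Y|X) = H(X,Y) - H(X)

H(X,Y) = -Σ_{x,y} P(x,y) log₂ P(x,y). Per-cell terms -P(x,y)·log₂P(x,y):
  X=0: 0.4348, 0.5029, 0.4348
  X=1: 0.1938, 0.5259, 0.1938
Sum of the 6 terms: H(X,Y) = 2.2860 bits

Marginal of X (row sums):
  P(X=0) = 8/47 + 12/47 + 8/47 = 28/47
  P(X=1) = 2/47 + 15/47 + 2/47 = 19/47
H(X) = -[(28/47)·log₂(28/47) + (19/47)·log₂(19/47)]
  = 0.4452 + 0.5282 = 0.9734 bits

H(Y|X) = H(X,Y) - H(X) = 2.2860 - 0.9734 = 1.3126 bits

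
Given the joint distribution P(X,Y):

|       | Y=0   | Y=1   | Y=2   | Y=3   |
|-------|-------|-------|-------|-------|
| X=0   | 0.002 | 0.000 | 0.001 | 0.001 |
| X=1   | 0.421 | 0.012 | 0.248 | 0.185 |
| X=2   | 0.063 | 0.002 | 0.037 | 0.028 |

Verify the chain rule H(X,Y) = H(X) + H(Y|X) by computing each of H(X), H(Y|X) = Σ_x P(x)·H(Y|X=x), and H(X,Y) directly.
H(X) = 0.5943 bits, H(Y|X) = 1.5845 bits, H(X,Y) = 2.1788 bits

Marginal of X (row sums):
  P(X=0) = 0.002 + 0.000 + 0.001 + 0.001 = 0.004
  P(X=1) = 0.421 + 0.012 + 0.248 + 0.185 = 0.866
  P(X=2) = 0.063 + 0.002 + 0.037 + 0.028 = 0.130
H(X) = -[0.004·log₂(0.004) + 0.866·log₂(0.866) + 0.130·log₂(0.130)]
  = 0.031863 + 0.179748 + 0.382644 = 0.5943 bits

H(Y|X) = Σ_x P(x)·H(Y|X=x):
  X=0: P(X=0) = 0.004, P(Y|X=0) = (1/2, 0, 1/4, 1/4) → H(Y|X=0) = 1.500000
  X=1: P(X=1) = 0.866, P(Y|X=1) = (421/866, 6/433, 124/433, 185/866) → H(Y|X=1) = 1.583734
  X=2: P(X=2) = 0.130, P(Y|X=2) = (63/130, 1/65, 37/130, 14/65) → H(Y|X=2) = 1.592181
H(Y|X) = 0.004·1.500000 + 0.866·1.583734 + 0.130·1.592181 = 1.5845 bits

H(X,Y) = -Σ_{x,y} P(x,y) log₂ P(x,y). Per-cell terms -P(x,y)·log₂P(x,y):
  X=0: 0.017932, 0.000000, 0.009966, 0.009966
  X=1: 0.525453, 0.076570, 0.498874, 0.450365
  X=2: 0.251276, 0.017932, 0.175984, 0.144436
  (cells with P = 0 contribute 0)
Sum of the 12 terms: H(X,Y) = 2.1788 bits

Chain rule check:
  H(X) + H(Y|X) = 0.5943 + 1.5845 = 2.1788 bits
  H(X,Y) = 2.1788 bits
✓ Chain rule verified.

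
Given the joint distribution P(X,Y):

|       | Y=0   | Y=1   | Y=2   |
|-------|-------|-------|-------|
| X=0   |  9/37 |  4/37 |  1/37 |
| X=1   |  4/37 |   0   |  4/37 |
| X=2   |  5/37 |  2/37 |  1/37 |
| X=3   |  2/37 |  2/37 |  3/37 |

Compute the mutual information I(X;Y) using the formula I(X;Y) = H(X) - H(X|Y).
0.2087 bits

I(X;Y) = H(X) - H(X|Y)

Marginal of X (row sums):
  P(X=0) = 9/37 + 4/37 + 1/37 = 14/37
  P(X=1) = 4/37 + 0 + 4/37 = 8/37
  P(X=2) = 5/37 + 2/37 + 1/37 = 8/37
  P(X=3) = 2/37 + 2/37 + 3/37 = 7/37
H(X) = -[(14/37)·log₂(14/37) + (8/37)·log₂(8/37) + (8/37)·log₂(8/37) + (7/37)·log₂(7/37)]
  = 0.5305 + 0.4777 + 0.4777 + 0.4545 = 1.9404 bits

Marginal of Y (column sums):
  P(Y=0) = 9/37 + 4/37 + 5/37 + 2/37 = 20/37
  P(Y=1) = 4/37 + 0 + 2/37 + 2/37 = 8/37
  P(Y=2) = 1/37 + 4/37 + 1/37 + 3/37 = 9/37
H(X|Y) = Σ_y P(y)·H(X|Y=y):
  Y=0: P(Y=0) = 20/37, P(X|Y=0) = (9/20, 1/5, 1/4, 1/10) → H(X|Y=0) = 1.8150
  Y=1: P(Y=1) = 8/37, P(X|Y=1) = (1/2, 0, 1/4, 1/4) → H(X|Y=1) = 1.5000
  Y=2: P(Y=2) = 9/37, P(X|Y=2) = (1/9, 4/9, 1/9, 1/3) → H(X|Y=2) = 1.7527
H(X|Y) = (20/37)·1.8150 + (8/37)·1.5000 + (9/37)·1.7527 = 1.7317 bits

I(X;Y) = H(X) - H(X|Y) = 1.9404 - 1.7317 = 0.2087 bits

Cross-check via I(X;Y) = H(X) + H(Y) - H(X,Y): computing H(Y) from the column sums and H(X,Y) from the 12 cells in the same way gives H(Y) = 1.4536 bits and H(X,Y) = 3.1853 bits, so
I(X;Y) = 1.9404 + 1.4536 - 3.1853 = 0.2087 bits ✓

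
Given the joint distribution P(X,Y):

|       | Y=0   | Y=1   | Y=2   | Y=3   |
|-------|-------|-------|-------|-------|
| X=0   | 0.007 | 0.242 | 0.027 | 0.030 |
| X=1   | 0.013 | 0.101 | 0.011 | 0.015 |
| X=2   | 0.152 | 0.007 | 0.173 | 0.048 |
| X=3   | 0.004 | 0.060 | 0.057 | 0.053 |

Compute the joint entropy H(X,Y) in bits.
3.2629 bits

H(X,Y) = -Σ_{x,y} P(x,y) log₂ P(x,y). Per-cell terms -P(x,y)·log₂P(x,y):
  X=0: 0.050109, 0.495355, 0.140694, 0.151767
  X=1: 0.081449, 0.334065, 0.071570, 0.090883
  X=2: 0.413114, 0.050109, 0.437890, 0.210279
  X=3: 0.031863, 0.243534, 0.235575, 0.224607
Sum of the 16 terms: H(X,Y) = 3.2629 bits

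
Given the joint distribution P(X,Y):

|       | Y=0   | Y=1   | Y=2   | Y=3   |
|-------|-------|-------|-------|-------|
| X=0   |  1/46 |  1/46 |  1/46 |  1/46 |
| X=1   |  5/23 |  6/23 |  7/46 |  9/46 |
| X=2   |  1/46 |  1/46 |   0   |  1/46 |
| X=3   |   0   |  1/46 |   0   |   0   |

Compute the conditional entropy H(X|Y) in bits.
0.8534 bits

H(X|Y) = H(X,Y) - H(Y)

H(X,Y) = -Σ_{x,y} P(x,y) log₂ P(x,y). Per-cell terms -P(x,y)·log₂P(x,y):
  X=0: 0.12008, 0.12008, 0.12008, 0.12008
  X=1: 0.47862, 0.50572, 0.41334, 0.46049
  X=2: 0.12008, 0.12008, 0.00000, 0.12008
  X=3: 0.00000, 0.12008, 0.00000, 0.00000
  (cells with P = 0 contribute 0)
Sum of the 16 terms: H(X,Y) = 2.8188 bits

Marginal of Y (column sums):
  P(Y=0) = 1/46 + 5/23 + 1/46 + 0 = 6/23
  P(Y=1) = 1/46 + 6/23 + 1/46 + 1/46 = 15/46
  P(Y=2) = 1/46 + 7/46 + 0 + 0 = 4/23
  P(Y=3) = 1/46 + 9/46 + 1/46 + 0 = 11/46
H(Y) = -[(6/23)·log₂(6/23) + (15/46)·log₂(15/46) + (4/23)·log₂(4/23) + (11/46)·log₂(11/46)]
  = 0.50572 + 0.52718 + 0.43888 + 0.49360 = 1.9654 bits

H(X|Y) = H(X,Y) - H(Y) = 2.8188 - 1.9654 = 0.8534 bits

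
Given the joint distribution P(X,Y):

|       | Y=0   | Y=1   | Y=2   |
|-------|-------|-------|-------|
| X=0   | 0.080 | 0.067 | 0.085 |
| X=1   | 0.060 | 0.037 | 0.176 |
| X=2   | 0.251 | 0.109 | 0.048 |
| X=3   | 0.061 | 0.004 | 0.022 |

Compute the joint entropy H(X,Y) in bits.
3.1742 bits

H(X,Y) = -Σ_{x,y} P(x,y) log₂ P(x,y). Per-cell terms -P(x,y)·log₂P(x,y):
  X=0: 0.2915, 0.2613, 0.3023
  X=1: 0.2435, 0.1760, 0.4411
  X=2: 0.5006, 0.3485, 0.2103
  X=3: 0.2461, 0.0319, 0.1211
Sum of the 12 terms: H(X,Y) = 3.1742 bits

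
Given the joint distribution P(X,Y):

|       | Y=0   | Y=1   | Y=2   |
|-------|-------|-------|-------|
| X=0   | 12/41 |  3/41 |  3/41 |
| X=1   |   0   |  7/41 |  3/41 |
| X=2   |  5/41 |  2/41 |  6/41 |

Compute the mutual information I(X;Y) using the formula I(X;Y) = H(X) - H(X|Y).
0.3367 bits

I(X;Y) = H(X) - H(X|Y)

Marginal of X (row sums):
  P(X=0) = 12/41 + 3/41 + 3/41 = 18/41
  P(X=1) = 0 + 7/41 + 3/41 = 10/41
  P(X=2) = 5/41 + 2/41 + 6/41 = 13/41
H(X) = -[(18/41)·log₂(18/41) + (10/41)·log₂(10/41) + (13/41)·log₂(13/41)]
  = 0.5214 + 0.4965 + 0.5254 = 1.5433 bits

Marginal of Y (column sums):
  P(Y=0) = 12/41 + 0 + 5/41 = 17/41
  P(Y=1) = 3/41 + 7/41 + 2/41 = 12/41
  P(Y=2) = 3/41 + 3/41 + 6/41 = 12/41
H(X|Y) = Σ_y P(y)·H(X|Y=y):
  Y=0: P(Y=0) = 17/41, P(X|Y=0) = (12/17, 0, 5/17) → H(X|Y=0) = 0.8740
  Y=1: P(Y=1) = 12/41, P(X|Y=1) = (1/4, 7/12, 1/6) → H(X|Y=1) = 1.3844
  Y=2: P(Y=2) = 12/41, P(X|Y=2) = (1/4, 1/4, 1/2) → H(X|Y=2) = 1.5000
H(X|Y) = (17/41)·0.8740 + (12/41)·1.3844 + (12/41)·1.5000 = 1.2066 bits

I(X;Y) = H(X) - H(X|Y) = 1.5433 - 1.2066 = 0.3367 bits

Cross-check via I(X;Y) = H(X) + H(Y) - H(X,Y): computing H(Y) from the column sums and H(X,Y) from the 9 cells in the same way gives H(Y) = 1.5642 bits and H(X,Y) = 2.7708 bits, so
I(X;Y) = 1.5433 + 1.5642 - 2.7708 = 0.3367 bits ✓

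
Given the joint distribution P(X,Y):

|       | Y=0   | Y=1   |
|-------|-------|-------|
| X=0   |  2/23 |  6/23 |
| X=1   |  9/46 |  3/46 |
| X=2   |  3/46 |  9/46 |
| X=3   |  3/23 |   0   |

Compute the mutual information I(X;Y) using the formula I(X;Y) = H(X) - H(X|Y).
0.2932 bits

I(X;Y) = H(X) - H(X|Y)

Marginal of X (row sums):
  P(X=0) = 2/23 + 6/23 = 8/23
  P(X=1) = 9/46 + 3/46 = 6/23
  P(X=2) = 3/46 + 9/46 = 6/23
  P(X=3) = 3/23 + 0 = 3/23
H(X) = -[(8/23)·log₂(8/23) + (6/23)·log₂(6/23) + (6/23)·log₂(6/23) + (3/23)·log₂(3/23)]
  = 0.52993 + 0.50572 + 0.50572 + 0.38330 = 1.9247 bits

Marginal of Y (column sums):
  P(Y=0) = 2/23 + 9/46 + 3/46 + 3/23 = 11/23
  P(Y=1) = 6/23 + 3/46 + 9/46 + 0 = 12/23
H(X|Y) = Σ_y P(y)·H(X|Y=y):
  Y=0: P(Y=0) = 11/23, P(X|Y=0) = (2/11, 9/22, 3/22, 3/11) → H(X|Y=0) = 1.87789
  Y=1: P(Y=1) = 12/23, P(X|Y=1) = (1/2, 1/8, 3/8, 0) → H(X|Y=1) = 1.40564
H(X|Y) = (11/23)·1.87789 + (12/23)·1.40564 = 1.6315 bits

I(X;Y) = H(X) - H(X|Y) = 1.9247 - 1.6315 = 0.2932 bits

Cross-check via I(X;Y) = H(X) + H(Y) - H(X,Y): computing H(Y) from the column sums and H(X,Y) from the 8 cells in the same way gives H(Y) = 0.9986 bits and H(X,Y) = 2.6301 bits, so
I(X;Y) = 1.9247 + 0.9986 - 2.6301 = 0.2932 bits ✓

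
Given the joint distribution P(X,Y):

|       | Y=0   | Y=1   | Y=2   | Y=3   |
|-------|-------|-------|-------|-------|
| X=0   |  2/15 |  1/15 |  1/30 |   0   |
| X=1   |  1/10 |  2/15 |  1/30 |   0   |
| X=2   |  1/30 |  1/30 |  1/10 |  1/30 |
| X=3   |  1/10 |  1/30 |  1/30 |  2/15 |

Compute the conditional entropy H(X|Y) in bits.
1.6303 bits

H(X|Y) = H(X,Y) - H(Y)

H(X,Y) = -Σ_{x,y} P(x,y) log₂ P(x,y). Per-cell terms -P(x,y)·log₂P(x,y):
  X=0: 0.3875854, 0.2604594, 0.1635630, 0.0000000
  X=1: 0.3321928, 0.3875854, 0.1635630, 0.0000000
  X=2: 0.1635630, 0.1635630, 0.3321928, 0.1635630
  X=3: 0.3321928, 0.1635630, 0.1635630, 0.3875854
  (cells with P = 0 contribute 0)
Sum of the 16 terms: H(X,Y) = 3.564735 bits

Marginal of Y (column sums):
  P(Y=0) = 2/15 + 1/10 + 1/30 + 1/10 = 11/30
  P(Y=1) = 1/15 + 2/15 + 1/30 + 1/30 = 4/15
  P(Y=2) = 1/30 + 1/30 + 1/10 + 1/30 = 1/5
  P(Y=3) = 0 + 0 + 1/30 + 2/15 = 1/6
H(Y) = -[(11/30)·log₂(11/30) + (4/15)·log₂(4/15) + (1/5)·log₂(1/5) + (1/6)·log₂(1/6)]
  = 0.5307350 + 0.5085042 + 0.4643856 + 0.4308271 = 1.934452 bits

H(X|Y) = H(X,Y) - H(Y) = 3.564735 - 1.934452 = 1.6303 bits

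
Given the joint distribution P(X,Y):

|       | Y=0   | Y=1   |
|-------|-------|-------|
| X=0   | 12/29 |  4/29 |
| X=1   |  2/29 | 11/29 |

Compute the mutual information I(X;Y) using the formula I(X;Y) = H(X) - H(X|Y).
0.2739 bits

I(X;Y) = H(X) - H(X|Y)

Marginal of X (row sums):
  P(X=0) = 12/29 + 4/29 = 16/29
  P(X=1) = 2/29 + 11/29 = 13/29
H(X) = -[(16/29)·log₂(16/29) + (13/29)·log₂(13/29)]
  = 0.4734 + 0.5189 = 0.9923 bits

Marginal of Y (column sums):
  P(Y=0) = 12/29 + 2/29 = 14/29
  P(Y=1) = 4/29 + 11/29 = 15/29
H(X|Y) = Σ_y P(y)·H(X|Y=y):
  Y=0: P(Y=0) = 14/29, P(X|Y=0) = (6/7, 1/7) → H(X|Y=0) = 0.5917
  Y=1: P(Y=1) = 15/29, P(X|Y=1) = (4/15, 11/15) → H(X|Y=1) = 0.8366
H(X|Y) = (14/29)·0.5917 + (15/29)·0.8366 = 0.7184 bits

I(X;Y) = H(X) - H(X|Y) = 0.9923 - 0.7184 = 0.2739 bits

Cross-check via I(X;Y) = H(X) + H(Y) - H(X,Y): computing H(Y) from the column sums and H(X,Y) from the 4 cells in the same way gives H(Y) = 0.9991 bits and H(X,Y) = 1.7175 bits, so
I(X;Y) = 0.9923 + 0.9991 - 1.7175 = 0.2739 bits ✓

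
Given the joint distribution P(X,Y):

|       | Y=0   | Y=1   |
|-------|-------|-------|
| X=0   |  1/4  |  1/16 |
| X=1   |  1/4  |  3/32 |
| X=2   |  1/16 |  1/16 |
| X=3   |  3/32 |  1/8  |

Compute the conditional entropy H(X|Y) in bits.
1.8370 bits

H(X|Y) = H(X,Y) - H(Y)

H(X,Y) = -Σ_{x,y} P(x,y) log₂ P(x,y). Per-cell terms -P(x,y)·log₂P(x,y):
  X=0: 0.50000, 0.25000
  X=1: 0.50000, 0.32016
  X=2: 0.25000, 0.25000
  X=3: 0.32016, 0.37500
Sum of the 8 terms: H(X,Y) = 2.76532 bits

Marginal of Y (column sums):
  P(Y=0) = 1/4 + 1/4 + 1/16 + 3/32 = 21/32
  P(Y=1) = 1/16 + 3/32 + 1/16 + 1/8 = 11/32
H(Y) = -[(21/32)·log₂(21/32) + (11/32)·log₂(11/32)]
  = 0.39879 + 0.52957 = 0.92836 bits

H(X|Y) = H(X,Y) - H(Y) = 2.76532 - 0.92836 = 1.8370 bits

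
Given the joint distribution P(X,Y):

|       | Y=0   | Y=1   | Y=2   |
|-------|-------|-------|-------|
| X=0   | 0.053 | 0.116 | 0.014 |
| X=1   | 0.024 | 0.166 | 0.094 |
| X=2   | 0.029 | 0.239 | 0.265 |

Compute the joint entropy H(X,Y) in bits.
2.7006 bits

H(X,Y) = -Σ_{x,y} P(x,y) log₂ P(x,y). Per-cell terms -P(x,y)·log₂P(x,y):
  X=0: 0.22461, 0.36051, 0.08622
  X=1: 0.12914, 0.43006, 0.32065
  X=2: 0.14813, 0.49352, 0.50772
Sum of the 9 terms: H(X,Y) = 2.7006 bits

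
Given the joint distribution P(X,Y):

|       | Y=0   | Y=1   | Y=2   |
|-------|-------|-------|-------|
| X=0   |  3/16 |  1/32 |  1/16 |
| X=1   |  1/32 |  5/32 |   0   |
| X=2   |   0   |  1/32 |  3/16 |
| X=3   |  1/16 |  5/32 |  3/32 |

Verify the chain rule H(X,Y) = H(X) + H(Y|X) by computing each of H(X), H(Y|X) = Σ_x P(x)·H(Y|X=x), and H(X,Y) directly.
H(X) = 1.9716 bits, H(Y|X) = 1.0599 bits, H(X,Y) = 3.0314 bits

Marginal of X (row sums):
  P(X=0) = 3/16 + 1/32 + 1/16 = 9/32
  P(X=1) = 1/32 + 5/32 + 0 = 3/16
  P(X=2) = 0 + 1/32 + 3/16 = 7/32
  P(X=3) = 1/16 + 5/32 + 3/32 = 5/16
H(X) = -[(9/32)·log₂(9/32) + (3/16)·log₂(3/16) + (7/32)·log₂(7/32) + (5/16)·log₂(5/16)]
  = 0.514709 + 0.452820 + 0.479641 + 0.524397 = 1.9716 bits

H(Y|X) = Σ_x P(x)·H(Y|X=x):
  X=0: P(X=0) = 9/32, P(Y|X=0) = (2/3, 1/9, 2/9) → H(Y|X=0) = 1.224394
  X=1: P(X=1) = 3/16, P(Y|X=1) = (1/6, 5/6, 0) → H(Y|X=1) = 0.650022
  X=2: P(X=2) = 7/32, P(Y|X=2) = (0, 1/7, 6/7) → H(Y|X=2) = 0.591673
  X=3: P(X=3) = 5/16, P(Y|X=3) = (1/5, 1/2, 3/10) → H(Y|X=3) = 1.485475
H(Y|X) = (9/32)·1.224394 + (3/16)·0.650022 + (7/32)·0.591673 + (5/16)·1.485475 = 1.0599 bits

H(X,Y) = -Σ_{x,y} P(x,y) log₂ P(x,y). Per-cell terms -P(x,y)·log₂P(x,y):
  X=0: 0.452820, 0.156250, 0.250000
  X=1: 0.156250, 0.418449, 0.000000
  X=2: 0.000000, 0.156250, 0.452820
  X=3: 0.250000, 0.418449, 0.320160
  (cells with P = 0 contribute 0)
Sum of the 12 terms: H(X,Y) = 3.0314 bits

Chain rule check:
  H(X) + H(Y|X) = 1.9716 + 1.0599 = 3.0315 bits
  H(X,Y) = 3.0314 bits
✓ Chain rule verified (Δ = 0.0001 is 4-dp rounding noise: each of the three values was rounded independently).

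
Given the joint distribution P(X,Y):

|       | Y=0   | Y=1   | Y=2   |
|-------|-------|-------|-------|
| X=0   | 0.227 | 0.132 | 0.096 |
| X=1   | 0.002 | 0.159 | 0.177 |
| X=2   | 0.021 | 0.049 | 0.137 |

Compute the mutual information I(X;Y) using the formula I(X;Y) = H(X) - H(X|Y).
0.2719 bits

I(X;Y) = H(X) - H(X|Y)

Marginal of X (row sums):
  P(X=0) = 0.227 + 0.132 + 0.096 = 0.455
  P(X=1) = 0.002 + 0.159 + 0.177 = 0.338
  P(X=2) = 0.021 + 0.049 + 0.137 = 0.207
H(X) = -[0.455·log₂(0.455) + 0.338·log₂(0.338) + 0.207·log₂(0.207)]
  = 0.516908 + 0.528938 + 0.470366 = 1.51621 bits

Marginal of Y (column sums):
  P(Y=0) = 0.227 + 0.002 + 0.021 = 0.250
  P(Y=1) = 0.132 + 0.159 + 0.049 = 0.340
  P(Y=2) = 0.096 + 0.177 + 0.137 = 0.410
H(X|Y) = Σ_y P(y)·H(X|Y=y):
  Y=0: P(Y=0) = 0.250, P(X|Y=0) = (227/250, 1/125, 21/250) → H(X|Y=0) = 0.482324
  Y=1: P(Y=1) = 0.340, P(X|Y=1) = (33/85, 159/340, 49/340) → H(X|Y=1) = 1.445482
  Y=2: P(Y=2) = 0.410, P(X|Y=2) = (48/205, 177/410, 137/410) → H(X|Y=2) = 1.542034
H(X|Y) = 0.250·0.482324 + 0.340·1.445482 + 0.410·1.542034 = 1.24428 bits

I(X;Y) = H(X) - H(X|Y) = 1.51621 - 1.24428 = 0.2719 bits

Cross-check via I(X;Y) = H(X) + H(Y) - H(X,Y): computing H(Y) from the column sums and H(X,Y) from the 9 cells in the same way gives H(Y) = 1.55656 bits and H(X,Y) = 2.80084 bits, so
I(X;Y) = 1.51621 + 1.55656 - 2.80084 = 0.2719 bits ✓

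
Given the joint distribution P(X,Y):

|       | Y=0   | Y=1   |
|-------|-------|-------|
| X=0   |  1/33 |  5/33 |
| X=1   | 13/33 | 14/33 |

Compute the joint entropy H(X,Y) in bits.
1.6196 bits

H(X,Y) = -Σ_{x,y} P(x,y) log₂ P(x,y). Per-cell terms -P(x,y)·log₂P(x,y):
  X=0: 0.1529, 0.4125
  X=1: 0.5294, 0.5248
Sum of the 4 terms: H(X,Y) = 1.6196 bits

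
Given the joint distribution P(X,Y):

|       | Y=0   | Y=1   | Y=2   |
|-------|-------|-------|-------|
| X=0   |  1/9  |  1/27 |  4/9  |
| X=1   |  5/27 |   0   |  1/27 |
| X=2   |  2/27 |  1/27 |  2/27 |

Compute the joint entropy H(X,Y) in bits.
2.4073 bits

H(X,Y) = -Σ_{x,y} P(x,y) log₂ P(x,y). Per-cell terms -P(x,y)·log₂P(x,y):
  X=0: 0.35221, 0.17611, 0.51997
  X=1: 0.45055, 0.00000, 0.17611
  X=2: 0.27814, 0.17611, 0.27814
  (cells with P = 0 contribute 0)
Sum of the 9 terms: H(X,Y) = 2.4073 bits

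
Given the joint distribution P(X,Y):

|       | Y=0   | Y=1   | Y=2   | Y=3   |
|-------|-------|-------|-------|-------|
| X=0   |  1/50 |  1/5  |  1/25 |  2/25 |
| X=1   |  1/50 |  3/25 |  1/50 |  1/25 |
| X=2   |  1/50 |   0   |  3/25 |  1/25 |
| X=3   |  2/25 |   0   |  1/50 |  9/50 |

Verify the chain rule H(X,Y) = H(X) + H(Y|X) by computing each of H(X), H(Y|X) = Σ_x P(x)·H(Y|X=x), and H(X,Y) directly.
H(X) = 1.9531 bits, H(Y|X) = 1.3954 bits, H(X,Y) = 3.3485 bits

Marginal of X (row sums):
  P(X=0) = 1/50 + 1/5 + 1/25 + 2/25 = 17/50
  P(X=1) = 1/50 + 3/25 + 1/50 + 1/25 = 1/5
  P(X=2) = 1/50 + 0 + 3/25 + 1/25 = 9/50
  P(X=3) = 2/25 + 0 + 1/50 + 9/50 = 7/25
H(X) = -[(17/50)·log₂(17/50) + (1/5)·log₂(1/5) + (9/50)·log₂(9/50) + (7/25)·log₂(7/25)]
  = 0.52917 + 0.46439 + 0.44531 + 0.51422 = 1.9531 bits

H(Y|X) = Σ_x P(x)·H(Y|X=x):
  X=0: P(X=0) = 17/50, P(Y|X=0) = (1/17, 10/17, 2/17, 4/17) → H(Y|X=0) = 1.54515
  X=1: P(X=1) = 1/5, P(Y|X=1) = (1/10, 3/5, 1/10, 1/5) → H(Y|X=1) = 1.57095
  X=2: P(X=2) = 9/50, P(Y|X=2) = (1/9, 0, 2/3, 2/9) → H(Y|X=2) = 1.22439
  X=3: P(X=3) = 7/25, P(Y|X=3) = (2/7, 0, 1/14, 9/14) → H(Y|X=3) = 1.19812
H(Y|X) = (17/50)·1.54515 + (1/5)·1.57095 + (9/50)·1.22439 + (7/25)·1.19812 = 1.3954 bits

H(X,Y) = -Σ_{x,y} P(x,y) log₂ P(x,y). Per-cell terms -P(x,y)·log₂P(x,y):
  X=0: 0.11288, 0.46439, 0.18575, 0.29151
  X=1: 0.11288, 0.36707, 0.11288, 0.18575
  X=2: 0.11288, 0.00000, 0.36707, 0.18575
  X=3: 0.29151, 0.00000, 0.11288, 0.44531
  (cells with P = 0 contribute 0)
Sum of the 16 terms: H(X,Y) = 3.3485 bits

Chain rule check:
  H(X) + H(Y|X) = 1.9531 + 1.3954 = 3.3485 bits
  H(X,Y) = 3.3485 bits
✓ Chain rule verified.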